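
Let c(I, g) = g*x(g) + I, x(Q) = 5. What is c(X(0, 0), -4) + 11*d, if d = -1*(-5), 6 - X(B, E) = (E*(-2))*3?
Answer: 41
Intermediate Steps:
X(B, E) = 6 + 6*E (X(B, E) = 6 - E*(-2)*3 = 6 - (-2*E)*3 = 6 - (-6)*E = 6 + 6*E)
d = 5
c(I, g) = I + 5*g (c(I, g) = g*5 + I = 5*g + I = I + 5*g)
c(X(0, 0), -4) + 11*d = ((6 + 6*0) + 5*(-4)) + 11*5 = ((6 + 0) - 20) + 55 = (6 - 20) + 55 = -14 + 55 = 41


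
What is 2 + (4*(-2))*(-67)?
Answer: 538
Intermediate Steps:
2 + (4*(-2))*(-67) = 2 - 8*(-67) = 2 + 536 = 538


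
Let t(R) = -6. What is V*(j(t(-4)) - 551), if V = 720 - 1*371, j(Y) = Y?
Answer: -194393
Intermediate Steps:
V = 349 (V = 720 - 371 = 349)
V*(j(t(-4)) - 551) = 349*(-6 - 551) = 349*(-557) = -194393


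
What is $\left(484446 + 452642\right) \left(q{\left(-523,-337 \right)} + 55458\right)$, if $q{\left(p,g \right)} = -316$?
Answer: $51672906496$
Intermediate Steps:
$\left(484446 + 452642\right) \left(q{\left(-523,-337 \right)} + 55458\right) = \left(484446 + 452642\right) \left(-316 + 55458\right) = 937088 \cdot 55142 = 51672906496$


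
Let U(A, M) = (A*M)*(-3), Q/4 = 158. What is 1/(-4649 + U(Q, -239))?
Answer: 1/448495 ≈ 2.2297e-6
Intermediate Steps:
Q = 632 (Q = 4*158 = 632)
U(A, M) = -3*A*M
1/(-4649 + U(Q, -239)) = 1/(-4649 - 3*632*(-239)) = 1/(-4649 + 453144) = 1/448495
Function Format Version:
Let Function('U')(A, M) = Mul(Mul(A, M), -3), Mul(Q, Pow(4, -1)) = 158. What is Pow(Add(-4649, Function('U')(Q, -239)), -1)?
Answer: Rational(1, 448495) ≈ 2.2297e-6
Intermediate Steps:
Q = 632 (Q = Mul(4, 158) = 632)
Function('U')(A, M) = Mul(-3, A, M)
Pow(Add(-4649, Function('U')(Q, -239)), -1) = Pow(Add(-4649, Mul(-3, 632, -239)), -1) = Pow(Add(-4649, 453144), -1) = Pow(448495, -1) = Rational(1, 448495)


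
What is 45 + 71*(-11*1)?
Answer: -736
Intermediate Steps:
45 + 71*(-11*1) = 45 + 71*(-11) = 45 - 781 = -736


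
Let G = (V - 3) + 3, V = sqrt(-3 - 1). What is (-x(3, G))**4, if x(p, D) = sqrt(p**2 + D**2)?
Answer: 25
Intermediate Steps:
V = 2*I (V = sqrt(-4) = 2*I ≈ 2.0*I)
G = 2*I (G = (2*I - 3) + 3 = (-3 + 2*I) + 3 = 2*I ≈ 2.0*I)
x(p, D) = sqrt(D**2 + p**2)
(-x(3, G))**4 = (-sqrt((2*I)**2 + 3**2))**4 = (-sqrt(-4 + 9))**4 = (-sqrt(5))**4 = 25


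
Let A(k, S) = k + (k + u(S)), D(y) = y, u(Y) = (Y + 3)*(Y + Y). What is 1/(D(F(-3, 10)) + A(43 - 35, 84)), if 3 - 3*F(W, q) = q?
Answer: 3/43889 ≈ 6.8354e-5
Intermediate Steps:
F(W, q) = 1 - q/3
u(Y) = 2*Y*(3 + Y) (u(Y) = (3 + Y)*(2*Y) = 2*Y*(3 + Y))
A(k, S) = 2*k + 2*S*(3 + S) (A(k, S) = k + (k + 2*S*(3 + S)) = 2*k + 2*S*(3 + S))
1/(D(F(-3, 10)) + A(43 - 35, 84)) = 1/((1 - ⅓*10) + (2*(43 - 35) + 2*84*(3 + 84))) = 1/((1 - 10/3) + (2*8 + 2*84*87)) = 1/(-7/3 + (16 + 14616)) = 1/(-7/3 + 14632) = 1/(43889/3) = 3/43889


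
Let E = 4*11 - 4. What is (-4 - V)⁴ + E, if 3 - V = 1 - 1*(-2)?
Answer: 296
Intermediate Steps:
V = 0 (V = 3 - (1 - 1*(-2)) = 3 - (1 + 2) = 3 - 1*3 = 3 - 3 = 0)
E = 40 (E = 44 - 4 = 40)
(-4 - V)⁴ + E = (-4 - 1*0)⁴ + 40 = (-4 + 0)⁴ + 40 = (-4)⁴ + 40 = 256 + 40 = 296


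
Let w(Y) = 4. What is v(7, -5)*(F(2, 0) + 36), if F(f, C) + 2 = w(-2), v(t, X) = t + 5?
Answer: 456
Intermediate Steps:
v(t, X) = 5 + t
F(f, C) = 2 (F(f, C) = -2 + 4 = 2)
v(7, -5)*(F(2, 0) + 36) = (5 + 7)*(2 + 36) = 12*38 = 456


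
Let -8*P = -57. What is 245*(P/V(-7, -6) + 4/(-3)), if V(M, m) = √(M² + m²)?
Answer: -980/3 + 2793*√85/136 ≈ -137.33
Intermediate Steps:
P = 57/8 (P = -⅛*(-57) = 57/8 ≈ 7.1250)
245*(P/V(-7, -6) + 4/(-3)) = 245*(57/(8*(√((-7)² + (-6)²))) + 4/(-3)) = 245*(57/(8*(√(49 + 36))) + 4*(-⅓)) = 245*(57/(8*(√85)) - 4/3) = 245*(57*(√85/85)/8 - 4/3) = 245*(57*√85/680 - 4/3) = 245*(-4/3 + 57*√85/680) = -980/3 + 2793*√85/136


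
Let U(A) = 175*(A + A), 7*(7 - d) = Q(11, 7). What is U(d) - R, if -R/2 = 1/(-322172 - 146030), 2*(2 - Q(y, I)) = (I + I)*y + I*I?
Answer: 1738199924/234101 ≈ 7425.0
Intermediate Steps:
Q(y, I) = 2 - I²/2 - I*y (Q(y, I) = 2 - ((I + I)*y + I*I)/2 = 2 - ((2*I)*y + I²)/2 = 2 - (2*I*y + I²)/2 = 2 - (I² + 2*I*y)/2 = 2 + (-I²/2 - I*y) = 2 - I²/2 - I*y)
d = 297/14 (d = 7 - (2 - ½*7² - 1*7*11)/7 = 7 - (2 - ½*49 - 77)/7 = 7 - (2 - 49/2 - 77)/7 = 7 - ⅐*(-199/2) = 7 + 199/14 = 297/14 ≈ 21.214)
U(A) = 350*A (U(A) = 175*(2*A) = 350*A)
R = 1/234101 (R = -2/(-322172 - 146030) = -2/(-468202) = -2*(-1/468202) = 1/234101 ≈ 4.2717e-6)
U(d) - R = 350*(297/14) - 1*1/234101 = 7425 - 1/234101 = 1738199924/234101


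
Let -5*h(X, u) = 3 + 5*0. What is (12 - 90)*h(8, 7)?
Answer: 234/5 ≈ 46.800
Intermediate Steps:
h(X, u) = -3/5 (h(X, u) = -(3 + 5*0)/5 = -(3 + 0)/5 = -1/5*3 = -3/5)
(12 - 90)*h(8, 7) = (12 - 90)*(-3/5) = -78*(-3/5) = 234/5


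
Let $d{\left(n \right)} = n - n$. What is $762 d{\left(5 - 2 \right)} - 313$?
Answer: $-313$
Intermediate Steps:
$d{\left(n \right)} = 0$
$762 d{\left(5 - 2 \right)} - 313 = 762 \cdot 0 - 313 = 0 - 313 = -313$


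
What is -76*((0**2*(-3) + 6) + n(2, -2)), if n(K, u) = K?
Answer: -608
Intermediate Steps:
-76*((0**2*(-3) + 6) + n(2, -2)) = -76*((0**2*(-3) + 6) + 2) = -76*((0*(-3) + 6) + 2) = -76*((0 + 6) + 2) = -76*(6 + 2) = -76*8 = -608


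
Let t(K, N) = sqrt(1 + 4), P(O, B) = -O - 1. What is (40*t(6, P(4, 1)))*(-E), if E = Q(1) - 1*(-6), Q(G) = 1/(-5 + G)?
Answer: -230*sqrt(5) ≈ -514.30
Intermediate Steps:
E = 23/4 (E = 1/(-5 + 1) - 1*(-6) = 1/(-4) + 6 = -1/4 + 6 = 23/4 ≈ 5.7500)
P(O, B) = -1 - O
t(K, N) = sqrt(5)
(40*t(6, P(4, 1)))*(-E) = (40*sqrt(5))*(-1*23/4) = (40*sqrt(5))*(-23/4) = -230*sqrt(5)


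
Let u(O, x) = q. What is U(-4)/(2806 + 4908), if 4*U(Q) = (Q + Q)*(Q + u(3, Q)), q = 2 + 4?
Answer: -2/3857 ≈ -0.00051854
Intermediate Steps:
q = 6
u(O, x) = 6
U(Q) = Q*(6 + Q)/2 (U(Q) = ((Q + Q)*(Q + 6))/4 = ((2*Q)*(6 + Q))/4 = (2*Q*(6 + Q))/4 = Q*(6 + Q)/2)
U(-4)/(2806 + 4908) = ((1/2)*(-4)*(6 - 4))/(2806 + 4908) = ((1/2)*(-4)*2)/7714 = -4*1/7714 = -2/3857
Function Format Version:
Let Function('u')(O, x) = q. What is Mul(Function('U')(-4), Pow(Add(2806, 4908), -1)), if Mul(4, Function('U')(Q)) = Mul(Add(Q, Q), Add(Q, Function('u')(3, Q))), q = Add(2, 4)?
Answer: Rational(-2, 3857) ≈ -0.00051854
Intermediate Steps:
q = 6
Function('u')(O, x) = 6
Function('U')(Q) = Mul(Rational(1, 2), Q, Add(6, Q)) (Function('U')(Q) = Mul(Rational(1, 4), Mul(Add(Q, Q), Add(Q, 6))) = Mul(Rational(1, 4), Mul(Mul(2, Q), Add(6, Q))) = Mul(Rational(1, 4), Mul(2, Q, Add(6, Q))) = Mul(Rational(1, 2), Q, Add(6, Q)))
Mul(Function('U')(-4), Pow(Add(2806, 4908), -1)) = Mul(Mul(Rational(1, 2), -4, Add(6, -4)), Pow(Add(2806, 4908), -1)) = Mul(Mul(Rational(1, 2), -4, 2), Pow(7714, -1)) = Mul(-4, Rational(1, 7714)) = Rational(-2, 3857)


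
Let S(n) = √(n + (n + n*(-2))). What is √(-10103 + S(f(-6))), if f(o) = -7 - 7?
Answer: I*√10103 ≈ 100.51*I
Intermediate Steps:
f(o) = -14
S(n) = 0 (S(n) = √(n + (n - 2*n)) = √(n - n) = √0 = 0)
√(-10103 + S(f(-6))) = √(-10103 + 0) = √(-10103) = I*√10103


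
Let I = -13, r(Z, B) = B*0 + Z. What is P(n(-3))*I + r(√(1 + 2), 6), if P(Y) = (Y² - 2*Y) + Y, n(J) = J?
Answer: -156 + √3 ≈ -154.27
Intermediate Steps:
r(Z, B) = Z (r(Z, B) = 0 + Z = Z)
P(Y) = Y² - Y
P(n(-3))*I + r(√(1 + 2), 6) = -3*(-1 - 3)*(-13) + √(1 + 2) = -3*(-4)*(-13) + √3 = 12*(-13) + √3 = -156 + √3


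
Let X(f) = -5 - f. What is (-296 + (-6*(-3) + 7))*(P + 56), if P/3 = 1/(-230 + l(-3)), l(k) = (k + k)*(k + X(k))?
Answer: -3034387/200 ≈ -15172.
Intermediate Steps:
l(k) = -10*k (l(k) = (k + k)*(k + (-5 - k)) = (2*k)*(-5) = -10*k)
P = -3/200 (P = 3/(-230 - 10*(-3)) = 3/(-230 + 30) = 3/(-200) = 3*(-1/200) = -3/200 ≈ -0.015000)
(-296 + (-6*(-3) + 7))*(P + 56) = (-296 + (-6*(-3) + 7))*(-3/200 + 56) = (-296 + (18 + 7))*(11197/200) = (-296 + 25)*(11197/200) = -271*11197/200 = -3034387/200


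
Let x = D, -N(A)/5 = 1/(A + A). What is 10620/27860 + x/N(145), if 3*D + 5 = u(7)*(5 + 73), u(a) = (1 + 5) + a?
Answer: -81519553/4179 ≈ -19507.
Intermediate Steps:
u(a) = 6 + a
N(A) = -5/(2*A) (N(A) = -5/(A + A) = -5*1/(2*A) = -5/(2*A))
D = 1009/3 (D = -5/3 + ((6 + 7)*(5 + 73))/3 = -5/3 + (13*78)/3 = -5/3 + (⅓)*1014 = -5/3 + 338 = 1009/3 ≈ 336.33)
x = 1009/3 ≈ 336.33
10620/27860 + x/N(145) = 10620/27860 + 1009/(3*((-5/2/145))) = 10620*(1/27860) + 1009/(3*((-5/2*1/145))) = 531/1393 + 1009/(3*(-1/58)) = 531/1393 + (1009/3)*(-58) = 531/1393 - 58522/3 = -81519553/4179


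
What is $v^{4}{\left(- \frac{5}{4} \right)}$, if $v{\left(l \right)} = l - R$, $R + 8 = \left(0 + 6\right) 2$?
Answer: $\frac{194481}{256} \approx 759.69$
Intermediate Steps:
$R = 4$ ($R = -8 + \left(0 + 6\right) 2 = -8 + 6 \cdot 2 = -8 + 12 = 4$)
$v{\left(l \right)} = -4 + l$ ($v{\left(l \right)} = l - 4 = -4 + l$)
$v^{4}{\left(- \frac{5}{4} \right)} = \left(-4 - \frac{5}{4}\right)^{4} = \left(- \frac{21}{4}\right)^{4} = \frac{194481}{256}$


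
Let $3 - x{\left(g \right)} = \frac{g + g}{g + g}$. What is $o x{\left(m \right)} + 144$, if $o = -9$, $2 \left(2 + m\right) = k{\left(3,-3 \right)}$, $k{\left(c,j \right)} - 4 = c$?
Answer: $126$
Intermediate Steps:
$k{\left(c,j \right)} = 4 + c$
$m = \frac{3}{2}$ ($m = -2 + \frac{4 + 3}{2} = -2 + \frac{1}{2} \cdot 7 = -2 + \frac{7}{2} = \frac{3}{2} \approx 1.5$)
$x{\left(g \right)} = 2$ ($x{\left(g \right)} = 3 - \frac{g + g}{g + g} = 3 - \frac{2 g}{2 g} = 3 - 2 g \frac{1}{2 g} = 3 - 1 = 2$)
$o x{\left(m \right)} + 144 = \left(-9\right) 2 + 144 = -18 + 144 = 126$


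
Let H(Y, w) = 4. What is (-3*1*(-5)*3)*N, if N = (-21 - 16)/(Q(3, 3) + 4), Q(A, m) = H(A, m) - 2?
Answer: -555/2 ≈ -277.50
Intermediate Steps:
Q(A, m) = 2 (Q(A, m) = 4 - 2 = 2)
N = -37/6 (N = (-21 - 16)/(2 + 4) = -37/6 ≈ -6.1667)
(-3*1*(-5)*3)*N = -3*1*(-5)*3*(-37/6) = -(-15)*3*(-37/6) = -3*(-15)*(-37/6) = 45*(-37/6) = -555/2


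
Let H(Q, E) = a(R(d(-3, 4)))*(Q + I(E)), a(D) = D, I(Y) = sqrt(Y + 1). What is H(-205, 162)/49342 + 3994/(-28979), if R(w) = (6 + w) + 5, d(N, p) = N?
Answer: -122298754/714940909 + 4*sqrt(163)/24671 ≈ -0.16899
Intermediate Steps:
R(w) = 11 + w
I(Y) = sqrt(1 + Y)
H(Q, E) = 8*Q + 8*sqrt(1 + E) (H(Q, E) = (11 - 3)*(Q + sqrt(1 + E)) = 8*(Q + sqrt(1 + E)) = 8*Q + 8*sqrt(1 + E))
H(-205, 162)/49342 + 3994/(-28979) = (8*(-205) + 8*sqrt(1 + 162))/49342 + 3994/(-28979) = (-1640 + 8*sqrt(163))*(1/49342) + 3994*(-1/28979) = (-820/24671 + 4*sqrt(163)/24671) - 3994/28979 = -122298754/714940909 + 4*sqrt(163)/24671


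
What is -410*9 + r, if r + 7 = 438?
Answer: -3259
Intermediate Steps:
r = 431 (r = -7 + 438 = 431)
-410*9 + r = -410*9 + 431 = -3690 + 431 = -3259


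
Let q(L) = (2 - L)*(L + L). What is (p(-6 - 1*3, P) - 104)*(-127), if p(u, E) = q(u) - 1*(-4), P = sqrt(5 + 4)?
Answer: 37846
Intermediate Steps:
q(L) = 2*L*(2 - L) (q(L) = (2 - L)*(2*L) = 2*L*(2 - L))
P = 3 (P = sqrt(9) = 3)
p(u, E) = 4 + 2*u*(2 - u) (p(u, E) = 2*u*(2 - u) - 1*(-4) = 2*u*(2 - u) + 4 = 4 + 2*u*(2 - u))
(p(-6 - 1*3, P) - 104)*(-127) = ((4 - 2*(-6 - 1*3)*(-2 + (-6 - 1*3))) - 104)*(-127) = ((4 - 2*(-6 - 3)*(-2 + (-6 - 3))) - 104)*(-127) = ((4 - 2*(-9)*(-2 - 9)) - 104)*(-127) = ((4 - 2*(-9)*(-11)) - 104)*(-127) = ((4 - 198) - 104)*(-127) = (-194 - 104)*(-127) = -298*(-127) = 37846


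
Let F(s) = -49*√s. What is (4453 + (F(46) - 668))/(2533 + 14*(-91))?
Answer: 3785/1259 - 49*√46/1259 ≈ 2.7424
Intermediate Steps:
(4453 + (F(46) - 668))/(2533 + 14*(-91)) = (4453 + (-49*√46 - 668))/(2533 + 14*(-91)) = (4453 + (-668 - 49*√46))/(2533 - 1274) = (3785 - 49*√46)/1259 = (3785 - 49*√46)*(1/1259) = 3785/1259 - 49*√46/1259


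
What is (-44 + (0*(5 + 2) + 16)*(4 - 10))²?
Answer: 19600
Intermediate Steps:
(-44 + (0*(5 + 2) + 16)*(4 - 10))² = (-44 + (0*7 + 16)*(-6))² = (-44 + (0 + 16)*(-6))² = (-44 + 16*(-6))² = (-44 - 96)² = (-140)² = 19600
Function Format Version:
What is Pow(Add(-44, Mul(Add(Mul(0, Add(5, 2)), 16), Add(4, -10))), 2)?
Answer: 19600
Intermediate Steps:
Pow(Add(-44, Mul(Add(Mul(0, Add(5, 2)), 16), Add(4, -10))), 2) = Pow(Add(-44, Mul(Add(Mul(0, 7), 16), -6)), 2) = Pow(Add(-44, Mul(Add(0, 16), -6)), 2) = Pow(Add(-44, Mul(16, -6)), 2) = Pow(Add(-44, -96), 2) = Pow(-140, 2) = 19600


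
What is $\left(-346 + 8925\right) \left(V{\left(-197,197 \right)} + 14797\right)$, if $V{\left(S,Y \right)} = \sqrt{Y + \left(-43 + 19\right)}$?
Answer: $126943463 + 8579 \sqrt{173} \approx 1.2706 \cdot 10^{8}$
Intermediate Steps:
$V{\left(S,Y \right)} = \sqrt{-24 + Y}$ ($V{\left(S,Y \right)} = \sqrt{Y - 24} = \sqrt{-24 + Y}$)
$\left(-346 + 8925\right) \left(V{\left(-197,197 \right)} + 14797\right) = \left(-346 + 8925\right) \left(\sqrt{-24 + 197} + 14797\right) = 8579 \left(\sqrt{173} + 14797\right) = 8579 \left(14797 + \sqrt{173}\right) = 126943463 + 8579 \sqrt{173}$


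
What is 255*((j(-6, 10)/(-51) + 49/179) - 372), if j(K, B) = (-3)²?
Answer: -16975500/179 ≈ -94835.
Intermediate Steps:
j(K, B) = 9
255*((j(-6, 10)/(-51) + 49/179) - 372) = 255*((9/(-51) + 49/179) - 372) = 255*((9*(-1/51) + 49*(1/179)) - 372) = 255*((-3/17 + 49/179) - 372) = 255*(296/3043 - 372) = 255*(-1131700/3043) = -16975500/179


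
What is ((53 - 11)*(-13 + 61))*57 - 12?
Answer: 114900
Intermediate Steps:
((53 - 11)*(-13 + 61))*57 - 12 = (42*48)*57 - 12 = 2016*57 - 12 = 114912 - 12 = 114900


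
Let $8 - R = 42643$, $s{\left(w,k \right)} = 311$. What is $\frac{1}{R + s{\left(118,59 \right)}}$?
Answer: $- \frac{1}{42324} \approx -2.3627 \cdot 10^{-5}$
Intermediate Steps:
$R = -42635$ ($R = 8 - 42643 = -42635$)
$\frac{1}{R + s{\left(118,59 \right)}} = \frac{1}{-42635 + 311} = \frac{1}{-42324} = - \frac{1}{42324}$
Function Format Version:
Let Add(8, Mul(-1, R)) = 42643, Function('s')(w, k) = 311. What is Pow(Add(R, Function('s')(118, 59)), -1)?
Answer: Rational(-1, 42324) ≈ -2.3627e-5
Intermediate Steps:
R = -42635 (R = Add(8, Mul(-1, 42643)) = Add(8, -42643) = -42635)
Pow(Add(R, Function('s')(118, 59)), -1) = Pow(Add(-42635, 311), -1) = Pow(-42324, -1) = Rational(-1, 42324)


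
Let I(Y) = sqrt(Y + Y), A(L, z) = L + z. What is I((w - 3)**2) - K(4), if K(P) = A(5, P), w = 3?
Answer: -9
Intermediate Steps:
K(P) = 5 + P
I(Y) = sqrt(2)*sqrt(Y) (I(Y) = sqrt(2*Y) = sqrt(2)*sqrt(Y))
I((w - 3)**2) - K(4) = sqrt(2)*sqrt((3 - 3)**2) - (5 + 4) = sqrt(2)*sqrt(0**2) - 1*9 = sqrt(2)*sqrt(0) - 9 = sqrt(2)*0 - 9 = 0 - 9 = -9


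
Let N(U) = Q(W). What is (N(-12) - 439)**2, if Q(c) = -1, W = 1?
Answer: 193600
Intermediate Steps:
N(U) = -1
(N(-12) - 439)**2 = (-1 - 439)**2 = (-440)**2 = 193600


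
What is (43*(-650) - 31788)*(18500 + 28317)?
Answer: -2796753946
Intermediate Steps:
(43*(-650) - 31788)*(18500 + 28317) = (-27950 - 31788)*46817 = -59738*46817 = -2796753946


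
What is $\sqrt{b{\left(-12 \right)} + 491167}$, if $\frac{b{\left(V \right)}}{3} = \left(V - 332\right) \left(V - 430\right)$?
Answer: $\sqrt{947311} \approx 973.3$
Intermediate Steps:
$b{\left(V \right)} = 3 \left(-430 + V\right) \left(-332 + V\right)$ ($b{\left(V \right)} = 3 \left(V - 332\right) \left(V - 430\right) = 3 \left(-332 + V\right) \left(-430 + V\right) = 3 \left(-430 + V\right) \left(-332 + V\right)$)
$\sqrt{b{\left(-12 \right)} + 491167} = \sqrt{\left(428280 - -27432 + 3 \left(-12\right)^{2}\right) + 491167} = \sqrt{\left(428280 + 27432 + 3 \cdot 144\right) + 491167} = \sqrt{\left(428280 + 27432 + 432\right) + 491167} = \sqrt{456144 + 491167} = \sqrt{947311}$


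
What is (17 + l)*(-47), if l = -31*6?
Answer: 7943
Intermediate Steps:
l = -186
(17 + l)*(-47) = (17 - 186)*(-47) = -169*(-47) = 7943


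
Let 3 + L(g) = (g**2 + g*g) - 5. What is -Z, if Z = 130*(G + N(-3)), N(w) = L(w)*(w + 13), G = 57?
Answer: -20410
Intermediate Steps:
L(g) = -8 + 2*g**2 (L(g) = -3 + ((g**2 + g*g) - 5) = -3 + ((g**2 + g**2) - 5) = -3 + (2*g**2 - 5) = -3 + (-5 + 2*g**2) = -8 + 2*g**2)
N(w) = (-8 + 2*w**2)*(13 + w) (N(w) = (-8 + 2*w**2)*(w + 13) = (-8 + 2*w**2)*(13 + w))
Z = 20410 (Z = 130*(57 + 2*(-4 + (-3)**2)*(13 - 3)) = 130*(57 + 2*(-4 + 9)*10) = 130*(57 + 2*5*10) = 130*(57 + 100) = 130*157 = 20410)
-Z = -1*20410 = -20410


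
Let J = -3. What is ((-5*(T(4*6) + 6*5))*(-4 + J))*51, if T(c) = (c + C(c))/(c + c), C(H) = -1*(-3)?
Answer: 872865/16 ≈ 54554.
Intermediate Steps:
C(H) = 3
T(c) = (3 + c)/(2*c) (T(c) = (c + 3)/(c + c) = (3 + c)/((2*c)) = (3 + c)*(1/(2*c)) = (3 + c)/(2*c))
((-5*(T(4*6) + 6*5))*(-4 + J))*51 = ((-5*((3 + 4*6)/(2*((4*6))) + 6*5))*(-4 - 3))*51 = (-5*((½)*(3 + 24)/24 + 30)*(-7))*51 = (-5*((½)*(1/24)*27 + 30)*(-7))*51 = (-5*(9/16 + 30)*(-7))*51 = (-5*489/16*(-7))*51 = -2445/16*(-7)*51 = (17115/16)*51 = 872865/16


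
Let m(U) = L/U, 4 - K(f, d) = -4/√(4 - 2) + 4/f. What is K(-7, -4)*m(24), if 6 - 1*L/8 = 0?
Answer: 64/7 + 4*√2 ≈ 14.800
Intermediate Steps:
L = 48 (L = 48 - 8*0 = 48 + 0 = 48)
K(f, d) = 4 - 4/f + 2*√2 (K(f, d) = 4 - (-4/√(4 - 2) + 4/f) = 4 - (-4*√2/2 + 4/f) = 4 - (-2*√2 + 4/f) = 4 + (-4/f + 2*√2) = 4 - 4/f + 2*√2)
m(U) = 48/U
K(-7, -4)*m(24) = (4 - 4/(-7) + 2*√2)*(48/24) = (4 - 4*(-⅐) + 2*√2)*(48*(1/24)) = (4 + 4/7 + 2*√2)*2 = (32/7 + 2*√2)*2 = 64/7 + 4*√2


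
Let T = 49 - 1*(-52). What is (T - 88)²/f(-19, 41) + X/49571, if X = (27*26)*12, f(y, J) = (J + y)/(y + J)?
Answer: 8385923/49571 ≈ 169.17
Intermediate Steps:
T = 101 (T = 49 + 52 = 101)
f(y, J) = 1 (f(y, J) = (J + y)/(J + y) = 1)
X = 8424 (X = 702*12 = 8424)
(T - 88)²/f(-19, 41) + X/49571 = (101 - 88)²/1 + 8424/49571 = 13²*1 + 8424*(1/49571) = 169*1 + 8424/49571 = 169 + 8424/49571 = 8385923/49571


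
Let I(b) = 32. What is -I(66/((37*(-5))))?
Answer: -32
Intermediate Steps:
-I(66/((37*(-5)))) = -1*32 = -32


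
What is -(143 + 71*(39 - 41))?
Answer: -1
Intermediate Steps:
-(143 + 71*(39 - 41)) = -(143 + 71*(-2)) = -(143 - 142) = -1*1 = -1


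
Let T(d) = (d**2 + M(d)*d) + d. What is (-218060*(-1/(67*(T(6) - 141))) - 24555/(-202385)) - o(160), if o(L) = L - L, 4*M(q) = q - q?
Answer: -8793839957/268483941 ≈ -32.754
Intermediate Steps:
M(q) = 0 (M(q) = (q - q)/4 = (1/4)*0 = 0)
T(d) = d + d**2 (T(d) = (d**2 + 0*d) + d = (d**2 + 0) + d = d**2 + d = d + d**2)
o(L) = 0
(-218060*(-1/(67*(T(6) - 141))) - 24555/(-202385)) - o(160) = (-218060*(-1/(67*(6*(1 + 6) - 141))) - 24555/(-202385)) - 1*0 = (-218060*(-1/(67*(6*7 - 141))) - 24555*(-1/202385)) + 0 = (-218060*(-1/(67*(42 - 141))) + 4911/40477) + 0 = (-218060/((-99*(-67))) + 4911/40477) + 0 = (-218060/6633 + 4911/40477) + 0 = -8793839957/268483941 + 0 = -8793839957/268483941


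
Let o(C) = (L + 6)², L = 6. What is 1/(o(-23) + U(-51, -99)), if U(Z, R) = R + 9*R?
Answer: -1/846 ≈ -0.0011820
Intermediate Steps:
U(Z, R) = 10*R
o(C) = 144 (o(C) = (6 + 6)² = 12² = 144)
1/(o(-23) + U(-51, -99)) = 1/(144 + 10*(-99)) = 1/(144 - 990) = 1/(-846) = -1/846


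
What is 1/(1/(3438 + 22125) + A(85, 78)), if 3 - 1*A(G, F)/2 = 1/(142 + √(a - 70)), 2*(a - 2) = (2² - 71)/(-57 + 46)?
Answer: 1740830391755637/10420610625787997 - 1306933938*I*√31438/10420610625787997 ≈ 0.16706 - 2.2238e-5*I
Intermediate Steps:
a = 111/22 (a = 2 + ((2² - 71)/(-57 + 46))/2 = 2 + ((4 - 71)/(-11))/2 = 2 + (-67*(-1/11))/2 = 2 + (½)*(67/11) = 2 + 67/22 = 111/22 ≈ 5.0455)
A(G, F) = 6 - 2/(142 + I*√31438/22) (A(G, F) = 6 - 2/(142 + √(111/22 - 70)) = 6 - 2/(142 + √(-1429/22)) = 6 - 2/(142 + I*√31438/22))
1/(1/(3438 + 22125) + A(85, 78)) = 1/(1/(3438 + 22125) + (2663974/445037 + 2*I*√31438/445037)) = 1/(1/25563 + (2663974/445037 + 2*I*√31438/445037)) = 1/(68099612399/11376480831 + 2*I*√31438/445037)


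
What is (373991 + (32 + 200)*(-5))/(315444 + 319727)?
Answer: 372831/635171 ≈ 0.58698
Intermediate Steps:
(373991 + (32 + 200)*(-5))/(315444 + 319727) = (373991 + 232*(-5))/635171 = (373991 - 1160)*(1/635171) = 372831*(1/635171) = 372831/635171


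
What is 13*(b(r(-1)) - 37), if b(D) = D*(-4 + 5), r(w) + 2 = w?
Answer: -520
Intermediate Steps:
r(w) = -2 + w
b(D) = D (b(D) = D*1 = D)
13*(b(r(-1)) - 37) = 13*((-2 - 1) - 37) = 13*(-3 - 37) = 13*(-40) = -520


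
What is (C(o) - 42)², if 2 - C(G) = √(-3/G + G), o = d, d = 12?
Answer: (80 + √47)²/4 ≈ 1886.0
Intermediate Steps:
o = 12
C(G) = 2 - √(G - 3/G) (C(G) = 2 - √(-3/G + G) = 2 - √(G - 3/G))
(C(o) - 42)² = ((2 - √(12 - 3/12)) - 42)² = ((2 - √(12 - 3*1/12)) - 42)² = ((2 - √(12 - ¼)) - 42)² = ((2 - √(47/4)) - 42)² = ((2 - √47/2) - 42)² = (-40 - √47/2)²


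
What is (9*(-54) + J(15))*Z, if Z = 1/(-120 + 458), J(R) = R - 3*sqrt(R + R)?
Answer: -471/338 - 3*sqrt(30)/338 ≈ -1.4421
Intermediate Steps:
J(R) = R - 3*sqrt(2)*sqrt(R)
Z = 1/338 ≈ 0.0029586
(9*(-54) + J(15))*Z = (9*(-54) + (15 - 3*sqrt(2)*sqrt(15)))*(1/338) = (-486 + (15 - 3*sqrt(30)))*(1/338) = (-471 - 3*sqrt(30))*(1/338) = -471/338 - 3*sqrt(30)/338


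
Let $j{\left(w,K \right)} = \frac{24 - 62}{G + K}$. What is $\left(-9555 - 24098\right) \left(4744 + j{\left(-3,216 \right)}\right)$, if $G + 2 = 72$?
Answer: $- \frac{22829286569}{143} \approx -1.5965 \cdot 10^{8}$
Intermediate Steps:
$G = 70$ ($G = -2 + 72 = 70$)
$j{\left(w,K \right)} = - \frac{38}{70 + K}$ ($j{\left(w,K \right)} = \frac{24 - 62}{70 + K} = - \frac{38}{70 + K}$)
$\left(-9555 - 24098\right) \left(4744 + j{\left(-3,216 \right)}\right) = \left(-9555 - 24098\right) \left(4744 - \frac{38}{70 + 216}\right) = - 33653 \left(4744 - \frac{38}{286}\right) = - 33653 \left(4744 - \frac{19}{143}\right) = \left(-33653\right) \frac{678373}{143} = - \frac{22829286569}{143}$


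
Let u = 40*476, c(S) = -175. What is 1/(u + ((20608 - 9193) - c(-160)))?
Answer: 1/30630 ≈ 3.2648e-5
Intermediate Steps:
u = 19040
1/(u + ((20608 - 9193) - c(-160))) = 1/(19040 + ((20608 - 9193) - 1*(-175))) = 1/(19040 + (11415 + 175)) = 1/(19040 + 11590) = 1/30630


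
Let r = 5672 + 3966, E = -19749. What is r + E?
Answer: -10111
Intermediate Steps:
r = 9638
r + E = 9638 - 19749 = -10111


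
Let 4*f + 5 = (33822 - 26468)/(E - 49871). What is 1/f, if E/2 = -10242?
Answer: -281420/359129 ≈ -0.78362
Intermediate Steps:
E = -20484 (E = 2*(-10242) = -20484)
f = -359129/281420 (f = -5/4 + ((33822 - 26468)/(-20484 - 49871))/4 = -5/4 + (7354/(-70355))/4 = -5/4 + (7354*(-1/70355))/4 = -5/4 + (1/4)*(-7354/70355) = -5/4 - 3677/140710 = -359129/281420 ≈ -1.2761)
1/f = 1/(-359129/281420) = -281420/359129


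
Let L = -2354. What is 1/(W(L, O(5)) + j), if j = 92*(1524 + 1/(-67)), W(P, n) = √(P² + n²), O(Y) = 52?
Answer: 157346887/22054854497639 - 4489*√1386005/44109708995278 ≈ 7.0145e-6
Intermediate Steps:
j = 9393844/67 (j = 92*(1524 - 1/67) = 92*(102107/67) = 9393844/67 ≈ 1.4021e+5)
1/(W(L, O(5)) + j) = 1/(√((-2354)² + 52²) + 9393844/67) = 1/(√(5541316 + 2704) + 9393844/67) = 1/(√5544020 + 9393844/67) = 1/(2*√1386005 + 9393844/67) = 1/(9393844/67 + 2*√1386005)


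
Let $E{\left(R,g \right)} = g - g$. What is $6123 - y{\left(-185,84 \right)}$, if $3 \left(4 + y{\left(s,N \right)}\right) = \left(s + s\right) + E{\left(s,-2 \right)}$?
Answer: $\frac{18751}{3} \approx 6250.3$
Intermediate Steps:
$E{\left(R,g \right)} = 0$
$y{\left(s,N \right)} = -4 + \frac{2 s}{3}$ ($y{\left(s,N \right)} = -4 + \frac{\left(s + s\right) + 0}{3} = -4 + \frac{2 s + 0}{3} = -4 + \frac{2 s}{3}$)
$6123 - y{\left(-185,84 \right)} = 6123 - \left(-4 + \frac{2}{3} \left(-185\right)\right) = 6123 - \left(-4 - \frac{370}{3}\right) = 6123 - - \frac{382}{3} = 6123 + \frac{382}{3} = \frac{18751}{3}$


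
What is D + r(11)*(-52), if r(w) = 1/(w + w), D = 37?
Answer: 381/11 ≈ 34.636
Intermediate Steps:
r(w) = 1/(2*w)
D + r(11)*(-52) = 37 + ((½)/11)*(-52) = 37 + ((½)*(1/11))*(-52) = 37 + (1/22)*(-52) = 37 - 26/11 = 381/11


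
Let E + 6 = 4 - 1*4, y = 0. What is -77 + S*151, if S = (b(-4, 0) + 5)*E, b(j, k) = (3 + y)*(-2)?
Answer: 829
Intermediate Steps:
b(j, k) = -6 (b(j, k) = (3 + 0)*(-2) = 3*(-2) = -6)
E = -6 (E = -6 + (4 - 1*4) = -6 + (4 - 4) = -6 + 0 = -6)
S = 6 (S = (-6 + 5)*(-6) = -1*(-6) = 6)
-77 + S*151 = -77 + 6*151 = -77 + 906 = 829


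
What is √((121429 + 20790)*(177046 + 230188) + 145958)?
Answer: 2*√14479139551 ≈ 2.4066e+5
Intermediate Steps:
√((121429 + 20790)*(177046 + 230188) + 145958) = √(142219*407234 + 145958) = √(57916412246 + 145958) = √57916558204 = 2*√14479139551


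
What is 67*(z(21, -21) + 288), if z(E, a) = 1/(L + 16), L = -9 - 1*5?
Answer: 38659/2 ≈ 19330.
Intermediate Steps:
L = -14 (L = -9 - 5 = -14)
z(E, a) = ½ (z(E, a) = 1/(-14 + 16) = 1/2 = ½)
67*(z(21, -21) + 288) = 67*(½ + 288) = 67*(577/2) = 38659/2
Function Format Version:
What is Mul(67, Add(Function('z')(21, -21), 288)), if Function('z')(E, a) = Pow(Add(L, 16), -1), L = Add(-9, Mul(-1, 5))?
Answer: Rational(38659, 2) ≈ 19330.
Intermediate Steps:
L = -14 (L = Add(-9, -5) = -14)
Function('z')(E, a) = Rational(1, 2) (Function('z')(E, a) = Pow(Add(-14, 16), -1) = Pow(2, -1) = Rational(1, 2))
Mul(67, Add(Function('z')(21, -21), 288)) = Mul(67, Add(Rational(1, 2), 288)) = Mul(67, Rational(577, 2)) = Rational(38659, 2)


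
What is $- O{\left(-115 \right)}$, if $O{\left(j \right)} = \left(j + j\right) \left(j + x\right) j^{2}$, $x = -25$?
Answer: $-425845000$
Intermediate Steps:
$O{\left(j \right)} = 2 j^{3} \left(-25 + j\right)$ ($O{\left(j \right)} = \left(j + j\right) \left(j - 25\right) j^{2} = 2 j \left(-25 + j\right) j^{2} = 2 j^{3} \left(-25 + j\right)$)
$- O{\left(-115 \right)} = - 2 \left(-115\right)^{3} \left(-25 - 115\right) = - 2 \left(-1520875\right) \left(-140\right) = \left(-1\right) 425845000 = -425845000$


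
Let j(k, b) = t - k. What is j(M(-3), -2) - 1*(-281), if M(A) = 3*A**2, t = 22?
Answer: 276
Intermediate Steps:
j(k, b) = 22 - k
j(M(-3), -2) - 1*(-281) = (22 - 3*(-3)**2) - 1*(-281) = (22 - 3*9) + 281 = (22 - 1*27) + 281 = (22 - 27) + 281 = -5 + 281 = 276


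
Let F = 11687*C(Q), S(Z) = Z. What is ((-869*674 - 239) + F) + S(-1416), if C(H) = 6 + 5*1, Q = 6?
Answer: -458804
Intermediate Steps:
C(H) = 11 (C(H) = 6 + 5 = 11)
F = 128557 (F = 11687*11 = 128557)
((-869*674 - 239) + F) + S(-1416) = ((-869*674 - 239) + 128557) - 1416 = ((-585706 - 239) + 128557) - 1416 = (-585945 + 128557) - 1416 = -457388 - 1416 = -458804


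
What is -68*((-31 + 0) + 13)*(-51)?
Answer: -62424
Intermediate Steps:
-68*((-31 + 0) + 13)*(-51) = -68*(-31 + 13)*(-51) = -68*(-18)*(-51) = 1224*(-51) = -62424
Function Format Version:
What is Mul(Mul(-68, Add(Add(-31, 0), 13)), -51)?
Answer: -62424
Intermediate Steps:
Mul(Mul(-68, Add(Add(-31, 0), 13)), -51) = Mul(Mul(-68, Add(-31, 13)), -51) = Mul(Mul(-68, -18), -51) = Mul(1224, -51) = -62424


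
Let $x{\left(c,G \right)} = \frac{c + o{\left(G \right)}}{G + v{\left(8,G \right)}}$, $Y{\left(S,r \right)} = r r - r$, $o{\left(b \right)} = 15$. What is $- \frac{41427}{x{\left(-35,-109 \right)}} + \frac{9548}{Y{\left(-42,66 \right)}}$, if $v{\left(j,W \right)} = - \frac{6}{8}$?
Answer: $- \frac{709264723}{3120} \approx -2.2733 \cdot 10^{5}$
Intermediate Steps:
$v{\left(j,W \right)} = - \frac{3}{4}$ ($v{\left(j,W \right)} = \left(-6\right) \frac{1}{8} = - \frac{3}{4}$)
$Y{\left(S,r \right)} = r^{2} - r$
$x{\left(c,G \right)} = \frac{15 + c}{- \frac{3}{4} + G}$ ($x{\left(c,G \right)} = \frac{c + 15}{G - \frac{3}{4}} = \frac{15 + c}{- \frac{3}{4} + G}$)
$- \frac{41427}{x{\left(-35,-109 \right)}} + \frac{9548}{Y{\left(-42,66 \right)}} = - \frac{41427}{4 \frac{1}{-3 + 4 \left(-109\right)} \left(15 - 35\right)} + \frac{9548}{66 \left(-1 + 66\right)} = - \frac{41427}{4 \frac{1}{-3 - 436} \left(-20\right)} + \frac{9548}{66 \cdot 65} = - \frac{41427}{4 \frac{1}{-439} \left(-20\right)} + \frac{9548}{4290} = - \frac{41427}{4 \left(- \frac{1}{439}\right) \left(-20\right)} + 9548 \cdot \frac{1}{4290} = - \frac{41427}{\frac{80}{439}} + \frac{434}{195} = \left(-41427\right) \frac{439}{80} + \frac{434}{195} = - \frac{18186453}{80} + \frac{434}{195} = - \frac{709264723}{3120}$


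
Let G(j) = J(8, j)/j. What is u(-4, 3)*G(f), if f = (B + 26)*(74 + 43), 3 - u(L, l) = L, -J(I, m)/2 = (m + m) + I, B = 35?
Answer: -199948/7137 ≈ -28.016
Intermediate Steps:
J(I, m) = -4*m - 2*I (J(I, m) = -2*((m + m) + I) = -2*(2*m + I) = -2*(I + 2*m) = -4*m - 2*I)
u(L, l) = 3 - L
f = 7137 (f = (35 + 26)*(74 + 43) = 61*117 = 7137)
G(j) = (-16 - 4*j)/j (G(j) = (-4*j - 2*8)/j = (-4*j - 16)/j = (-16 - 4*j)/j)
u(-4, 3)*G(f) = (3 - 1*(-4))*(-4 - 16/7137) = (3 + 4)*(-4 - 16*1/7137) = 7*(-4 - 16/7137) = 7*(-28564/7137) = -199948/7137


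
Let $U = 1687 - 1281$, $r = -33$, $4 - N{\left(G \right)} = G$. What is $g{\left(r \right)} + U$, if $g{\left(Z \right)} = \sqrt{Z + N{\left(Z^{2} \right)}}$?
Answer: $406 + i \sqrt{1118} \approx 406.0 + 33.437 i$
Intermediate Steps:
$N{\left(G \right)} = 4 - G$
$g{\left(Z \right)} = \sqrt{4 + Z - Z^{2}}$ ($g{\left(Z \right)} = \sqrt{Z - \left(-4 + Z^{2}\right)} = \sqrt{4 + Z - Z^{2}}$)
$U = 406$
$g{\left(r \right)} + U = \sqrt{4 - 33 - \left(-33\right)^{2}} + 406 = \sqrt{4 - 33 - 1089} + 406 = \sqrt{-1118} + 406 = i \sqrt{1118} + 406 = 406 + i \sqrt{1118}$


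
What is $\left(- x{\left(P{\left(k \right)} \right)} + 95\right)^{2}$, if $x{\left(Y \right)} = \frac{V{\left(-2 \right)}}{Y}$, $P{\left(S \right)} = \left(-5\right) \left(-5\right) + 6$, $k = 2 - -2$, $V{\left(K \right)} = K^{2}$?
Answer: $\frac{8649481}{961} \approx 9000.5$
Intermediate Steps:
$k = 4$ ($k = 2 + 2 = 4$)
$P{\left(S \right)} = 31$ ($P{\left(S \right)} = 25 + 6 = 31$)
$x{\left(Y \right)} = \frac{4}{Y}$ ($x{\left(Y \right)} = \frac{\left(-2\right)^{2}}{Y} = \frac{4}{Y}$)
$\left(- x{\left(P{\left(k \right)} \right)} + 95\right)^{2} = \left(- \frac{4}{31} + 95\right)^{2} = \left(\frac{2941}{31}\right)^{2} = \frac{8649481}{961}$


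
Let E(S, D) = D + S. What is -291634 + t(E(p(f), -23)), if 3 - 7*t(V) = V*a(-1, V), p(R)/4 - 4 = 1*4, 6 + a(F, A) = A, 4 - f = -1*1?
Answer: -2041462/7 ≈ -2.9164e+5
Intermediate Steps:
f = 5 (f = 4 - (-1) = 4 - 1*(-1) = 4 + 1 = 5)
a(F, A) = -6 + A
p(R) = 32 (p(R) = 16 + 4*(1*4) = 16 + 4*4 = 16 + 16 = 32)
t(V) = 3/7 - V*(-6 + V)/7
-291634 + t(E(p(f), -23)) = -291634 + (3/7 - (-23 + 32)*(-6 + (-23 + 32))/7) = -291634 + (3/7 - ⅐*9*(-6 + 9)) = -291634 + (3/7 - ⅐*9*3) = -291634 + (3/7 - 27/7) = -291634 - 24/7 = -2041462/7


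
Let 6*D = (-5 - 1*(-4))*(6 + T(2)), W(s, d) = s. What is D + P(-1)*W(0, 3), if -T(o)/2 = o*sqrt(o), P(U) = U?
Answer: -1 + 2*sqrt(2)/3 ≈ -0.057191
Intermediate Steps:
T(o) = -2*o**(3/2) (T(o) = -2*o*sqrt(o) = -2*o**(3/2))
D = -1 + 2*sqrt(2)/3 (D = ((-5 - 1*(-4))*(6 - 4*sqrt(2)))/6 = ((-5 + 4)*(6 - 4*sqrt(2)))/6 = (-(6 - 4*sqrt(2)))/6 = (-6 + 4*sqrt(2))/6 = -1 + 2*sqrt(2)/3 ≈ -0.057191)
D + P(-1)*W(0, 3) = (-1 + 2*sqrt(2)/3) - 1*0 = (-1 + 2*sqrt(2)/3) + 0 = -1 + 2*sqrt(2)/3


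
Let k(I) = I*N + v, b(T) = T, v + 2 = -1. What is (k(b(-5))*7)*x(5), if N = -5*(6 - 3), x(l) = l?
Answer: 2520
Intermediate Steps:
v = -3 (v = -2 - 1 = -3)
N = -15 (N = -5*3 = -15)
k(I) = -3 - 15*I (k(I) = I*(-15) - 3 = -15*I - 3 = -3 - 15*I)
(k(b(-5))*7)*x(5) = ((-3 - 15*(-5))*7)*5 = ((-3 + 75)*7)*5 = (72*7)*5 = 504*5 = 2520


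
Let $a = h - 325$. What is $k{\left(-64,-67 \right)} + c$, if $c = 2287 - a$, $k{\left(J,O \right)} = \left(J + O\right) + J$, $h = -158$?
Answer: $2575$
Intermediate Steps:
$a = -483$ ($a = -158 - 325 = -483$)
$k{\left(J,O \right)} = O + 2 J$
$c = 2770$ ($c = 2287 - -483 = 2287 + 483 = 2770$)
$k{\left(-64,-67 \right)} + c = \left(-67 + 2 \left(-64\right)\right) + 2770 = \left(-67 - 128\right) + 2770 = -195 + 2770 = 2575$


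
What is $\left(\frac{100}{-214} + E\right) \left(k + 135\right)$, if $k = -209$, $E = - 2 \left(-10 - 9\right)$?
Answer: $- \frac{297184}{107} \approx -2777.4$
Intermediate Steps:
$E = 38$ ($E = \left(-2\right) \left(-19\right) = 38$)
$\left(\frac{100}{-214} + E\right) \left(k + 135\right) = \left(\frac{100}{-214} + 38\right) \left(-209 + 135\right) = \left(100 \left(- \frac{1}{214}\right) + 38\right) \left(-74\right) = \left(- \frac{50}{107} + 38\right) \left(-74\right) = \frac{4016}{107} \left(-74\right) = - \frac{297184}{107}$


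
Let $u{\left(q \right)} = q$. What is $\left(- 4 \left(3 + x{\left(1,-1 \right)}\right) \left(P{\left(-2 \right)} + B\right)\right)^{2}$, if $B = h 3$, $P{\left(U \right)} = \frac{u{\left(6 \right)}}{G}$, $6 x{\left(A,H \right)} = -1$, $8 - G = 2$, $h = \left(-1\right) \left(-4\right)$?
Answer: $\frac{195364}{9} \approx 21707.0$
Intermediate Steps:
$h = 4$
$G = 6$ ($G = 8 - 2 = 6$)
$x{\left(A,H \right)} = - \frac{1}{6}$ ($x{\left(A,H \right)} = \frac{1}{6} \left(-1\right) = - \frac{1}{6}$)
$P{\left(U \right)} = 1$ ($P{\left(U \right)} = \frac{6}{6} = 6 \cdot \frac{1}{6} = 1$)
$B = 12$ ($B = 4 \cdot 3 = 12$)
$\left(- 4 \left(3 + x{\left(1,-1 \right)}\right) \left(P{\left(-2 \right)} + B\right)\right)^{2} = \left(- 4 \left(3 - \frac{1}{6}\right) \left(1 + 12\right)\right)^{2} = \left(\left(-4\right) \frac{17}{6} \cdot 13\right)^{2} = \left(\left(- \frac{34}{3}\right) 13\right)^{2} = \left(- \frac{442}{3}\right)^{2} = \frac{195364}{9}$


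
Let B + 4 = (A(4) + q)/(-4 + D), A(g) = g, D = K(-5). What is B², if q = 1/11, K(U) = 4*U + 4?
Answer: 34225/1936 ≈ 17.678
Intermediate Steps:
K(U) = 4 + 4*U
q = 1/11 ≈ 0.090909
D = -16 (D = 4 + 4*(-5) = 4 - 20 = -16)
B = -185/44 (B = -4 + (4 + 1/11)/(-4 - 16) = -4 + (45/11)/(-20) = -4 + (45/11)*(-1/20) = -4 - 9/44 = -185/44 ≈ -4.2045)
B² = (-185/44)² = 34225/1936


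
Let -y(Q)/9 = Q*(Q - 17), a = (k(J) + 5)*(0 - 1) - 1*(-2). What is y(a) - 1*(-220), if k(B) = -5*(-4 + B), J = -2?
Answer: -14630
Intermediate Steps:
k(B) = 20 - 5*B
a = -33 (a = ((20 - 5*(-2)) + 5)*(0 - 1) - 1*(-2) = ((20 + 10) + 5)*(-1) + 2 = (30 + 5)*(-1) + 2 = 35*(-1) + 2 = -35 + 2 = -33)
y(Q) = -9*Q*(-17 + Q) (y(Q) = -9*Q*(Q - 17) = -9*Q*(-17 + Q))
y(a) - 1*(-220) = 9*(-33)*(17 - 1*(-33)) - 1*(-220) = 9*(-33)*(17 + 33) + 220 = 9*(-33)*50 + 220 = -14850 + 220 = -14630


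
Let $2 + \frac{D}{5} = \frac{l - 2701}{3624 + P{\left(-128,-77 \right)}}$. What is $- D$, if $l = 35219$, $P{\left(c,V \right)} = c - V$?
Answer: $- \frac{126860}{3573} \approx -35.505$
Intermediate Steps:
$D = \frac{126860}{3573}$ ($D = -10 + 5 \frac{35219 - 2701}{3624 - 51} = -10 + 5 \cdot \frac{32518}{3573} = -10 + \frac{162590}{3573} = \frac{126860}{3573} \approx 35.505$)
$- D = \left(-1\right) \frac{126860}{3573} = - \frac{126860}{3573}$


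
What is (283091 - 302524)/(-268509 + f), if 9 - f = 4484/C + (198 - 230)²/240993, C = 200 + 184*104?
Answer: 22638670828146/312792078600169 ≈ 0.072376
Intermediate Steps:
C = 19336 (C = 200 + 19136 = 19336)
f = 10209538289/1164960162 (f = 9 - (4484/19336 + (198 - 230)²/240993) = 9 - (4484*(1/19336) + (-32)²*(1/240993)) = 9 - (1121/4834 + 1024*(1/240993)) = 9 - (1121/4834 + 1024/240993) = 9 - 1*275103169/1164960162 = 9 - 275103169/1164960162 = 10209538289/1164960162 ≈ 8.7639)
(283091 - 302524)/(-268509 + f) = (283091 - 302524)/(-268509 + 10209538289/1164960162) = -19433/(-312792078600169/1164960162) = -19433*(-1164960162/312792078600169) = 22638670828146/312792078600169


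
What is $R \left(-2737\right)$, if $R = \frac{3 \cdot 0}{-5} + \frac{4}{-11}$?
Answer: $\frac{10948}{11} \approx 995.27$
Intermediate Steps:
$R = - \frac{4}{11}$ ($R = 0 \left(- \frac{1}{5}\right) + 4 \left(- \frac{1}{11}\right) = 0 - \frac{4}{11} = - \frac{4}{11} \approx -0.36364$)
$R \left(-2737\right) = \left(- \frac{4}{11}\right) \left(-2737\right) = \frac{10948}{11}$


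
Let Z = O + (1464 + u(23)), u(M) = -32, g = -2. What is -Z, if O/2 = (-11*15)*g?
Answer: -2092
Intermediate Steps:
O = 660 (O = 2*(-11*15*(-2)) = 2*(-165*(-2)) = 2*330 = 660)
Z = 2092 (Z = 660 + (1464 - 32) = 660 + 1432 = 2092)
-Z = -1*2092 = -2092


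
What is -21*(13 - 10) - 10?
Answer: -73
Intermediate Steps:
-21*(13 - 10) - 10 = -21*3 - 10 = -63 - 10 = -73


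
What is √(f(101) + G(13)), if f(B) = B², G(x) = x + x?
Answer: √10227 ≈ 101.13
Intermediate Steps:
G(x) = 2*x
√(f(101) + G(13)) = √(101² + 2*13) = √(10201 + 26) = √10227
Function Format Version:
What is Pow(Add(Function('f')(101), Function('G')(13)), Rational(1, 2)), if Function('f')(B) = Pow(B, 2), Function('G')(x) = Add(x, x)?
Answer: Pow(10227, Rational(1, 2)) ≈ 101.13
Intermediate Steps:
Function('G')(x) = Mul(2, x)
Pow(Add(Function('f')(101), Function('G')(13)), Rational(1, 2)) = Pow(Add(Pow(101, 2), Mul(2, 13)), Rational(1, 2)) = Pow(Add(10201, 26), Rational(1, 2)) = Pow(10227, Rational(1, 2))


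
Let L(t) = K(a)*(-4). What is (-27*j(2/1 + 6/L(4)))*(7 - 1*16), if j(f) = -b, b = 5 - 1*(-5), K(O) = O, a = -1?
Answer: -2430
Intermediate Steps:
b = 10 (b = 5 + 5 = 10)
L(t) = 4 (L(t) = -1*(-4) = 4)
j(f) = -10 (j(f) = -1*10 = -10)
(-27*j(2/1 + 6/L(4)))*(7 - 1*16) = (-27*(-10))*(7 - 1*16) = 270*(7 - 16) = 270*(-9) = -2430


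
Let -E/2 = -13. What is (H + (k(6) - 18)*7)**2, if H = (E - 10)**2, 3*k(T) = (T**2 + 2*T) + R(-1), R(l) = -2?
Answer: 506944/9 ≈ 56327.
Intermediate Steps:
E = 26 (E = -2*(-13) = 26)
k(T) = -2/3 + T**2/3 + 2*T/3 (k(T) = ((T**2 + 2*T) - 2)/3 = (-2 + T**2 + 2*T)/3 = -2/3 + T**2/3 + 2*T/3)
H = 256 (H = (26 - 10)**2 = 16**2 = 256)
(H + (k(6) - 18)*7)**2 = (256 + ((-2/3 + (1/3)*6**2 + (2/3)*6) - 18)*7)**2 = (256 + ((-2/3 + (1/3)*36 + 4) - 18)*7)**2 = (256 + ((-2/3 + 12 + 4) - 18)*7)**2 = (256 + (46/3 - 18)*7)**2 = (256 - 8/3*7)**2 = (256 - 56/3)**2 = (712/3)**2 = 506944/9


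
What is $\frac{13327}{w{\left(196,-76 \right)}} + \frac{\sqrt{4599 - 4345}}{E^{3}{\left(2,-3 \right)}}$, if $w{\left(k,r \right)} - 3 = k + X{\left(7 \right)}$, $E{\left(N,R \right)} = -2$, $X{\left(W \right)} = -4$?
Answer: $\frac{13327}{195} - \frac{\sqrt{254}}{8} \approx 66.351$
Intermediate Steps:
$w{\left(k,r \right)} = -1 + k$ ($w{\left(k,r \right)} = 3 + \left(k - 4\right) = 3 + \left(-4 + k\right) = -1 + k$)
$\frac{13327}{w{\left(196,-76 \right)}} + \frac{\sqrt{4599 - 4345}}{E^{3}{\left(2,-3 \right)}} = \frac{13327}{-1 + 196} + \frac{\sqrt{4599 - 4345}}{\left(-2\right)^{3}} = \frac{13327}{195} + \frac{\sqrt{254}}{-8} = 13327 \cdot \frac{1}{195} + \sqrt{254} \left(- \frac{1}{8}\right) = \frac{13327}{195} - \frac{\sqrt{254}}{8}$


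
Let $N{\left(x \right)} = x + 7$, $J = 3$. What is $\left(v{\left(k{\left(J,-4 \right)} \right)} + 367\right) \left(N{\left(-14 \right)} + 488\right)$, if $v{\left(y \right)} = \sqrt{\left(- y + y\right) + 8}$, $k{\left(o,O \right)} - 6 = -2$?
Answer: $176527 + 962 \sqrt{2} \approx 1.7789 \cdot 10^{5}$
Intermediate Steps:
$k{\left(o,O \right)} = 4$ ($k{\left(o,O \right)} = 6 - 2 = 4$)
$N{\left(x \right)} = 7 + x$
$v{\left(y \right)} = 2 \sqrt{2}$ ($v{\left(y \right)} = \sqrt{0 + 8} = \sqrt{8} = 2 \sqrt{2}$)
$\left(v{\left(k{\left(J,-4 \right)} \right)} + 367\right) \left(N{\left(-14 \right)} + 488\right) = \left(2 \sqrt{2} + 367\right) \left(\left(7 - 14\right) + 488\right) = \left(367 + 2 \sqrt{2}\right) \left(-7 + 488\right) = \left(367 + 2 \sqrt{2}\right) 481 = 176527 + 962 \sqrt{2}$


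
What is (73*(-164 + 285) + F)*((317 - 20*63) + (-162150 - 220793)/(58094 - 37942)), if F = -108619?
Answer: 87930874377/916 ≈ 9.5994e+7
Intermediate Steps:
(73*(-164 + 285) + F)*((317 - 20*63) + (-162150 - 220793)/(58094 - 37942)) = (73*(-164 + 285) - 108619)*((317 - 20*63) + (-162150 - 220793)/(58094 - 37942)) = (73*121 - 108619)*((317 - 1260) - 382943/20152) = (8833 - 108619)*(-943 - 382943*1/20152) = -99786*(-943 - 34813/1832) = -99786*(-1762389/1832) = 87930874377/916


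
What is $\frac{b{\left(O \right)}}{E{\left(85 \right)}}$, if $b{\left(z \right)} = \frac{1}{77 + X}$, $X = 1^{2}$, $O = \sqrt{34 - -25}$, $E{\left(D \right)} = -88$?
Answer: $- \frac{1}{6864} \approx -0.00014569$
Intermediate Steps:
$O = \sqrt{59}$ ($O = \sqrt{34 + 25} = \sqrt{59} \approx 7.6811$)
$X = 1$
$b{\left(z \right)} = \frac{1}{78}$ ($b{\left(z \right)} = \frac{1}{77 + 1} = \frac{1}{78}$)
$\frac{b{\left(O \right)}}{E{\left(85 \right)}} = \frac{1}{78 \left(-88\right)} = \frac{1}{78} \left(- \frac{1}{88}\right) = - \frac{1}{6864}$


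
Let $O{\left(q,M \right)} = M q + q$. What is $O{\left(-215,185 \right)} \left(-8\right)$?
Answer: $319920$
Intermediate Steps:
$O{\left(q,M \right)} = q + M q$
$O{\left(-215,185 \right)} \left(-8\right) = - 215 \left(1 + 185\right) \left(-8\right) = \left(-215\right) 186 \left(-8\right) = \left(-39990\right) \left(-8\right) = 319920$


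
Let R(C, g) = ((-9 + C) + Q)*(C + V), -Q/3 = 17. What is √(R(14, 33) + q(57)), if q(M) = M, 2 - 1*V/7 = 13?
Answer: √2955 ≈ 54.360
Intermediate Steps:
V = -77 (V = 14 - 7*13 = 14 - 91 = -77)
Q = -51 (Q = -3*17 = -51)
R(C, g) = (-77 + C)*(-60 + C) (R(C, g) = ((-9 + C) - 51)*(C - 77) = (-60 + C)*(-77 + C) = (-77 + C)*(-60 + C))
√(R(14, 33) + q(57)) = √((4620 + 14² - 137*14) + 57) = √((4620 + 196 - 1918) + 57) = √(2898 + 57) = √2955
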